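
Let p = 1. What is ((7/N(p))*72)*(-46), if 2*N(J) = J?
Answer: -46368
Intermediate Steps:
N(J) = J/2
((7/N(p))*72)*(-46) = ((7/(((1/2)*1)))*72)*(-46) = ((7/(1/2))*72)*(-46) = ((7*2)*72)*(-46) = (14*72)*(-46) = 1008*(-46) = -46368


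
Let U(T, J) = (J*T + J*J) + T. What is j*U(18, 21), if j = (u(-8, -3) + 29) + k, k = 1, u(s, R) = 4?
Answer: 28458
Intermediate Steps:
U(T, J) = T + J² + J*T (U(T, J) = (J*T + J²) + T = (J² + J*T) + T = T + J² + J*T)
j = 34 (j = (4 + 29) + 1 = 33 + 1 = 34)
j*U(18, 21) = 34*(18 + 21² + 21*18) = 34*(18 + 441 + 378) = 34*837 = 28458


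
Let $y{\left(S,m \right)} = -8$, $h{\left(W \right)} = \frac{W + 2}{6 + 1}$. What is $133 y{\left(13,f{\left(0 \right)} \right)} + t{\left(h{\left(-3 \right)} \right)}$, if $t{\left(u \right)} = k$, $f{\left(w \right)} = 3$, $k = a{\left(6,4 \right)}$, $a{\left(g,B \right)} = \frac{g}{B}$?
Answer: $- \frac{2125}{2} \approx -1062.5$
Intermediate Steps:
$k = \frac{3}{2}$ ($k = \frac{6}{4} = 6 \cdot \frac{1}{4} = \frac{3}{2} \approx 1.5$)
$h{\left(W \right)} = \frac{2}{7} + \frac{W}{7}$ ($h{\left(W \right)} = \frac{2 + W}{7} = \left(2 + W\right) \frac{1}{7} = \frac{2}{7} + \frac{W}{7}$)
$t{\left(u \right)} = \frac{3}{2}$
$133 y{\left(13,f{\left(0 \right)} \right)} + t{\left(h{\left(-3 \right)} \right)} = 133 \left(-8\right) + \frac{3}{2} = -1064 + \frac{3}{2} = - \frac{2125}{2}$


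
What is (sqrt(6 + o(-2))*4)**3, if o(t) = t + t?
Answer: 128*sqrt(2) ≈ 181.02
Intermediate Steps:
o(t) = 2*t
(sqrt(6 + o(-2))*4)**3 = (sqrt(6 + 2*(-2))*4)**3 = (sqrt(6 - 4)*4)**3 = (sqrt(2)*4)**3 = (4*sqrt(2))**3 = 128*sqrt(2)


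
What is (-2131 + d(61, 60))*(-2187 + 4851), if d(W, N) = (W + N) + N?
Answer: -5194800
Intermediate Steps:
d(W, N) = W + 2*N (d(W, N) = (N + W) + N = W + 2*N)
(-2131 + d(61, 60))*(-2187 + 4851) = (-2131 + (61 + 2*60))*(-2187 + 4851) = (-2131 + (61 + 120))*2664 = (-2131 + 181)*2664 = -1950*2664 = -5194800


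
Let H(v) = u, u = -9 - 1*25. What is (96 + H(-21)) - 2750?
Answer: -2688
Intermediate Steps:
u = -34 (u = -9 - 25 = -34)
H(v) = -34
(96 + H(-21)) - 2750 = (96 - 34) - 2750 = 62 - 2750 = -2688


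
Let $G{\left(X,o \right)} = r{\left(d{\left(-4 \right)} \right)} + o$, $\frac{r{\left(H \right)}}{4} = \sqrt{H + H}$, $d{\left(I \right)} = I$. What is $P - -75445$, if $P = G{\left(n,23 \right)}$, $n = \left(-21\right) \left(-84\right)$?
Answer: $75468 + 8 i \sqrt{2} \approx 75468.0 + 11.314 i$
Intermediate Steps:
$n = 1764$
$r{\left(H \right)} = 4 \sqrt{2} \sqrt{H}$ ($r{\left(H \right)} = 4 \sqrt{H + H} = 4 \sqrt{2 H} = 4 \sqrt{2} \sqrt{H}$)
$G{\left(X,o \right)} = o + 8 i \sqrt{2}$ ($G{\left(X,o \right)} = 4 \sqrt{2} \sqrt{-4} + o = 4 \sqrt{2} \cdot 2 i + o = 8 i \sqrt{2} + o = o + 8 i \sqrt{2}$)
$P = 23 + 8 i \sqrt{2} \approx 23.0 + 11.314 i$
$P - -75445 = \left(23 + 8 i \sqrt{2}\right) - -75445 = \left(23 + 8 i \sqrt{2}\right) + 75445 = 75468 + 8 i \sqrt{2}$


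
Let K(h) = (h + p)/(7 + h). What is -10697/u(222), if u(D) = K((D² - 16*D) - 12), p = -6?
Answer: -25744301/2406 ≈ -10700.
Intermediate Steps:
K(h) = (-6 + h)/(7 + h) (K(h) = (h - 6)/(7 + h) = (-6 + h)/(7 + h))
u(D) = (-18 + D² - 16*D)/(-5 + D² - 16*D) (u(D) = (-6 + ((D² - 16*D) - 12))/(7 + ((D² - 16*D) - 12)) = (-6 + (-12 + D² - 16*D))/(7 + (-12 + D² - 16*D)) = (-18 + D² - 16*D)/(-5 + D² - 16*D))
-10697/u(222) = -10697*(5 - 1*222² + 16*222)/(18 - 1*222² + 16*222) = -10697*(5 - 1*49284 + 3552)/(18 - 1*49284 + 3552) = -10697*(5 - 49284 + 3552)/(18 - 49284 + 3552) = -10697/(-45714/(-45727)) = -10697/((-1/45727*(-45714))) = -10697/45714/45727 = -10697*45727/45714 = -25744301/2406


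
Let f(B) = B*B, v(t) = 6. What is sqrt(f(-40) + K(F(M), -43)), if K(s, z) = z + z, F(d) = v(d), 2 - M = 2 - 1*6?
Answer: sqrt(1514) ≈ 38.910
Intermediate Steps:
f(B) = B**2
M = 6 (M = 2 - (2 - 1*6) = 2 - (2 - 6) = 2 - 1*(-4) = 2 + 4 = 6)
F(d) = 6
K(s, z) = 2*z
sqrt(f(-40) + K(F(M), -43)) = sqrt((-40)**2 + 2*(-43)) = sqrt(1600 - 86) = sqrt(1514)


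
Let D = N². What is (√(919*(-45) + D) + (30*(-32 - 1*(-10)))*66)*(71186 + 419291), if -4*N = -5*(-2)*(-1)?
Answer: -21365178120 + 490477*I*√165395/2 ≈ -2.1365e+10 + 9.9736e+7*I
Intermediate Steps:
N = 5/2 (N = -(-5*(-2))*(-1)/4 = -5*(-1)/2 = -¼*(-10) = 5/2 ≈ 2.5000)
D = 25/4 (D = (5/2)² = 25/4 ≈ 6.2500)
(√(919*(-45) + D) + (30*(-32 - 1*(-10)))*66)*(71186 + 419291) = (√(919*(-45) + 25/4) + (30*(-32 - 1*(-10)))*66)*(71186 + 419291) = (√(-41355 + 25/4) + (30*(-32 + 10))*66)*490477 = (√(-165395/4) + (30*(-22))*66)*490477 = (I*√165395/2 - 660*66)*490477 = (I*√165395/2 - 43560)*490477 = (-43560 + I*√165395/2)*490477 = -21365178120 + 490477*I*√165395/2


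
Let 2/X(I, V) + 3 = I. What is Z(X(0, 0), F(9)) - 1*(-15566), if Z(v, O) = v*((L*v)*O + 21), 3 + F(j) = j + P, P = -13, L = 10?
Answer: 139688/9 ≈ 15521.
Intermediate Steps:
X(I, V) = 2/(-3 + I)
F(j) = -16 + j (F(j) = -3 + (j - 13) = -3 + (-13 + j) = -16 + j)
Z(v, O) = v*(21 + 10*O*v) (Z(v, O) = v*((10*v)*O + 21) = v*(10*O*v + 21) = v*(21 + 10*O*v))
Z(X(0, 0), F(9)) - 1*(-15566) = (2/(-3 + 0))*(21 + 10*(-16 + 9)*(2/(-3 + 0))) - 1*(-15566) = (2/(-3))*(21 + 10*(-7)*(2/(-3))) + 15566 = (2*(-1/3))*(21 + 10*(-7)*(2*(-1/3))) + 15566 = -2*(21 + 10*(-7)*(-2/3))/3 + 15566 = -2*(21 + 140/3)/3 + 15566 = -2/3*203/3 + 15566 = -406/9 + 15566 = 139688/9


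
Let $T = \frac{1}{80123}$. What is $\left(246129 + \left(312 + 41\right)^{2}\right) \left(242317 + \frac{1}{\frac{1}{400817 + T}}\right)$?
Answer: $\frac{19104064439916454}{80123} \approx 2.3843 \cdot 10^{11}$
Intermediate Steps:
$T = \frac{1}{80123} \approx 1.2481 \cdot 10^{-5}$
$\left(246129 + \left(312 + 41\right)^{2}\right) \left(242317 + \frac{1}{\frac{1}{400817 + T}}\right) = \left(246129 + \left(312 + 41\right)^{2}\right) \left(242317 + \frac{1}{\frac{1}{400817 + \frac{1}{80123}}}\right) = \left(246129 + 353^{2}\right) \left(242317 + \frac{1}{\frac{1}{\frac{32114660492}{80123}}}\right) = \left(246129 + 124609\right) \left(242317 + \frac{1}{\frac{80123}{32114660492}}\right) = 370738 \left(242317 + \frac{32114660492}{80123}\right) = 370738 \cdot \frac{51529825483}{80123} = \frac{19104064439916454}{80123}$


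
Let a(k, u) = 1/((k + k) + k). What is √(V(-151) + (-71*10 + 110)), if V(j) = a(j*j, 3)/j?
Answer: I*√2807382245853/68403 ≈ 24.495*I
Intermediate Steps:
a(k, u) = 1/(3*k) (a(k, u) = 1/(2*k + k) = 1/(3*k))
V(j) = 1/(3*j³) (V(j) = (1/(3*((j*j))))/j = (1/(3*(j²)))/j = (1/(3*j²))/j = 1/(3*j³))
√(V(-151) + (-71*10 + 110)) = √((⅓)/(-151)³ + (-71*10 + 110)) = √((⅓)*(-1/3442951) + (-710 + 110)) = √(-1/10328853 - 600) = √(-6197311801/10328853) = I*√2807382245853/68403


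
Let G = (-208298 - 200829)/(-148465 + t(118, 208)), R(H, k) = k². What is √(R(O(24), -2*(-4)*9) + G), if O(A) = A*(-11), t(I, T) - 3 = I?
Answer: √28534874151378/74172 ≈ 72.019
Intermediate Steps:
t(I, T) = 3 + I
O(A) = -11*A
G = 409127/148344 (G = (-208298 - 200829)/(-148465 + (3 + 118)) = -409127/(-148465 + 121) = -409127/(-148344) = -409127*(-1/148344) = 409127/148344 ≈ 2.7580)
√(R(O(24), -2*(-4)*9) + G) = √((-2*(-4)*9)² + 409127/148344) = √((8*9)² + 409127/148344) = √(72² + 409127/148344) = √(5184 + 409127/148344) = √(769424423/148344) = √28534874151378/74172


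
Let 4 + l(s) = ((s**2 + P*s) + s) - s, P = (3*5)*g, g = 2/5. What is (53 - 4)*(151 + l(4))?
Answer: 9163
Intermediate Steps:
g = 2/5 (g = 2*(1/5) = 2/5 ≈ 0.40000)
P = 6 (P = (3*5)*(2/5) = 15*(2/5) = 6)
l(s) = -4 + s**2 + 6*s (l(s) = -4 + (((s**2 + 6*s) + s) - s) = -4 + ((s**2 + 7*s) - s) = -4 + (s**2 + 6*s) = -4 + s**2 + 6*s)
(53 - 4)*(151 + l(4)) = (53 - 4)*(151 + (-4 + 4**2 + 6*4)) = 49*(151 + (-4 + 16 + 24)) = 49*(151 + 36) = 49*187 = 9163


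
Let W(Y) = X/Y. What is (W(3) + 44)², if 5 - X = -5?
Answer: 20164/9 ≈ 2240.4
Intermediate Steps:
X = 10 (X = 5 - 1*(-5) = 5 + 5 = 10)
W(Y) = 10/Y
(W(3) + 44)² = (10/3 + 44)² = (142/3)² = 20164/9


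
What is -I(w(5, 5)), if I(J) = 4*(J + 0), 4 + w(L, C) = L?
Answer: -4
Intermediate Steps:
w(L, C) = -4 + L
I(J) = 4*J
-I(w(5, 5)) = -4*(-4 + 5) = -4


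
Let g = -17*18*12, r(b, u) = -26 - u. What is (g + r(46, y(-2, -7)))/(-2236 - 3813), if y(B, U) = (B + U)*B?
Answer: 3716/6049 ≈ 0.61432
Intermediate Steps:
y(B, U) = B*(B + U)
g = -3672 (g = -306*12 = -3672)
(g + r(46, y(-2, -7)))/(-2236 - 3813) = (-3672 + (-26 - (-2)*(-2 - 7)))/(-2236 - 3813) = (-3672 + (-26 - (-2)*(-9)))/(-6049) = (-3672 + (-26 - 1*18))*(-1/6049) = (-3672 + (-26 - 18))*(-1/6049) = (-3672 - 44)*(-1/6049) = -3716*(-1/6049) = 3716/6049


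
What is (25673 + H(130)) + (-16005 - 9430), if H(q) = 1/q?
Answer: 30941/130 ≈ 238.01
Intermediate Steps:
(25673 + H(130)) + (-16005 - 9430) = (25673 + 1/130) + (-16005 - 9430) = (25673 + 1/130) - 25435 = 3337491/130 - 25435 = 30941/130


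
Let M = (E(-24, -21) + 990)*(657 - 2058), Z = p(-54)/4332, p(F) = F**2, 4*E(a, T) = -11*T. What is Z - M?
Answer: 2119645323/1444 ≈ 1.4679e+6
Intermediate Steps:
E(a, T) = -11*T/4 (E(a, T) = (-11*T)/4 = -11*T/4)
Z = 243/361 (Z = (-54)**2/4332 = 2916*(1/4332) = 243/361 ≈ 0.67313)
M = -5871591/4 (M = (-11/4*(-21) + 990)*(657 - 2058) = (231/4 + 990)*(-1401) = (4191/4)*(-1401) = -5871591/4 ≈ -1.4679e+6)
Z - M = 243/361 - 1*(-5871591/4) = 243/361 + 5871591/4 = 2119645323/1444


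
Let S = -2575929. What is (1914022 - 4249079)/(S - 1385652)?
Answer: 2335057/3961581 ≈ 0.58943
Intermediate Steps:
(1914022 - 4249079)/(S - 1385652) = (1914022 - 4249079)/(-2575929 - 1385652) = -2335057/(-3961581) = -2335057*(-1/3961581) = 2335057/3961581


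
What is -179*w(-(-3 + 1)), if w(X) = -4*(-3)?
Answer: -2148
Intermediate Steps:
w(X) = 12
-179*w(-(-3 + 1)) = -179*12 = -2148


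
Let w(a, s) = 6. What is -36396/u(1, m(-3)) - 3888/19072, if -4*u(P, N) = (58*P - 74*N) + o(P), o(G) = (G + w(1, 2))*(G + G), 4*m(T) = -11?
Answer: 346938363/656792 ≈ 528.23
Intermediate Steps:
m(T) = -11/4 (m(T) = (¼)*(-11) = -11/4)
o(G) = 2*G*(6 + G) (o(G) = (G + 6)*(G + G) = (6 + G)*(2*G) = 2*G*(6 + G))
u(P, N) = -29*P/2 + 37*N/2 - P*(6 + P)/2 (u(P, N) = -((58*P - 74*N) + 2*P*(6 + P))/4 = -((-74*N + 58*P) + 2*P*(6 + P))/4 = -(-74*N + 58*P + 2*P*(6 + P))/4 = -29*P/2 + 37*N/2 - P*(6 + P)/2)
-36396/u(1, m(-3)) - 3888/19072 = -36396/(-35/2*1 - ½*1² + (37/2)*(-11/4)) - 3888/19072 = -36396/(-35/2 - ½*1 - 407/8) - 3888*1/19072 = -36396/(-35/2 - ½ - 407/8) - 243/1192 = -36396/(-551/8) - 243/1192 = -36396*(-8/551) - 243/1192 = 291168/551 - 243/1192 = 346938363/656792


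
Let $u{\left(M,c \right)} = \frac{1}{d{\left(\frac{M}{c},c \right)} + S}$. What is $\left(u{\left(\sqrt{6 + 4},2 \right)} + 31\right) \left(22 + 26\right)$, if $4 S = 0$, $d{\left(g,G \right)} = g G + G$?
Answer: $1472 + 8 \sqrt{10} \approx 1497.3$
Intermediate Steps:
$d{\left(g,G \right)} = G + G g$ ($d{\left(g,G \right)} = G g + G = G + G g$)
$S = 0$ ($S = \frac{1}{4} \cdot 0 = 0$)
$u{\left(M,c \right)} = \frac{1}{c \left(1 + \frac{M}{c}\right)}$ ($u{\left(M,c \right)} = \frac{1}{c \left(1 + \frac{M}{c}\right) + 0} = \frac{1}{c \left(1 + \frac{M}{c}\right)}$)
$\left(u{\left(\sqrt{6 + 4},2 \right)} + 31\right) \left(22 + 26\right) = \left(\frac{1}{\sqrt{6 + 4} + 2} + 31\right) \left(22 + 26\right) = \left(\frac{1}{\sqrt{10} + 2} + 31\right) 48 = \left(\frac{1}{2 + \sqrt{10}} + 31\right) 48 = \left(31 + \frac{1}{2 + \sqrt{10}}\right) 48 = 1488 + \frac{48}{2 + \sqrt{10}}$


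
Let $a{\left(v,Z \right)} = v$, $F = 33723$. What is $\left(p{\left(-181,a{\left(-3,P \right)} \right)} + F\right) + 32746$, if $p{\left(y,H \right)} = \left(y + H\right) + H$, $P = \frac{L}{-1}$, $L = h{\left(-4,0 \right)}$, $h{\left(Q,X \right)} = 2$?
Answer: $66282$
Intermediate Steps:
$L = 2$
$P = -2$ ($P = \frac{2}{-1} = 2 \left(-1\right) = -2$)
$p{\left(y,H \right)} = y + 2 H$ ($p{\left(y,H \right)} = \left(H + y\right) + H = y + 2 H$)
$\left(p{\left(-181,a{\left(-3,P \right)} \right)} + F\right) + 32746 = \left(\left(-181 + 2 \left(-3\right)\right) + 33723\right) + 32746 = \left(\left(-181 - 6\right) + 33723\right) + 32746 = \left(-187 + 33723\right) + 32746 = 33536 + 32746 = 66282$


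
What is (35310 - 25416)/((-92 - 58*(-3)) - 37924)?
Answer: -97/371 ≈ -0.26146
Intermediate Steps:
(35310 - 25416)/((-92 - 58*(-3)) - 37924) = 9894/((-92 + 174) - 37924) = 9894/(82 - 37924) = 9894/(-37842) = 9894*(-1/37842) = -97/371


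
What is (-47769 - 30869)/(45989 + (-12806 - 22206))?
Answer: -78638/10977 ≈ -7.1639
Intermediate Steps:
(-47769 - 30869)/(45989 + (-12806 - 22206)) = -78638/(45989 - 35012) = -78638/10977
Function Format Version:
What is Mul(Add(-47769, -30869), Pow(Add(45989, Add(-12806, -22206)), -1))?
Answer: Rational(-78638, 10977) ≈ -7.1639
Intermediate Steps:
Mul(Add(-47769, -30869), Pow(Add(45989, Add(-12806, -22206)), -1)) = Mul(-78638, Pow(Add(45989, -35012), -1)) = Mul(-78638, Pow(10977, -1)) = Mul(-78638, Rational(1, 10977)) = Rational(-78638, 10977)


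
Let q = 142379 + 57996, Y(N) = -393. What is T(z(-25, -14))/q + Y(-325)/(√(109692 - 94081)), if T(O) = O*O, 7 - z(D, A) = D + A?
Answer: 2116/200375 - 393*√15611/15611 ≈ -3.1348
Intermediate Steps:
z(D, A) = 7 - A - D (z(D, A) = 7 - (D + A) = 7 - (A + D) = 7 + (-A - D) = 7 - A - D)
T(O) = O²
q = 200375
T(z(-25, -14))/q + Y(-325)/(√(109692 - 94081)) = (7 - 1*(-14) - 1*(-25))²/200375 - 393/√(109692 - 94081) = (7 + 14 + 25)²*(1/200375) - 393*√15611/15611 = 46²*(1/200375) - 393*√15611/15611 = 2116*(1/200375) - 393*√15611/15611 = 2116/200375 - 393*√15611/15611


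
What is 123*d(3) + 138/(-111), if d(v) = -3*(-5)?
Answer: 68219/37 ≈ 1843.8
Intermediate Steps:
d(v) = 15
123*d(3) + 138/(-111) = 123*15 + 138/(-111) = 1845 + 138*(-1/111) = 1845 - 46/37 = 68219/37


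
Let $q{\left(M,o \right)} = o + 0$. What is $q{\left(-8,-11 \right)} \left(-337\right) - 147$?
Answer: $3560$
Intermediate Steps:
$q{\left(M,o \right)} = o$
$q{\left(-8,-11 \right)} \left(-337\right) - 147 = \left(-11\right) \left(-337\right) - 147 = 3707 - 147 = 3560$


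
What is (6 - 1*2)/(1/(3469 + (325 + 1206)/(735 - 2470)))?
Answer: 24068736/1735 ≈ 13872.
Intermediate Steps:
(6 - 1*2)/(1/(3469 + (325 + 1206)/(735 - 2470))) = (6 - 2)/(1/(3469 + 1531/(-1735))) = 4/(1/(3469 + 1531*(-1/1735))) = 4/(1/(3469 - 1531/1735)) = 4/(1/(6017184/1735)) = 4/(1735/6017184) = 4*(6017184/1735) = 24068736/1735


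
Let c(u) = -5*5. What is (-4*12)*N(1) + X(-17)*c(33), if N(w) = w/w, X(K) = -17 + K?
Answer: 802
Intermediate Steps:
N(w) = 1
c(u) = -25
(-4*12)*N(1) + X(-17)*c(33) = -4*12*1 + (-17 - 17)*(-25) = -48*1 - 34*(-25) = -48 + 850 = 802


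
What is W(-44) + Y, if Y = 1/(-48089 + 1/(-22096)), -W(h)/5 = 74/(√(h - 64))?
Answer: -22096/1062574545 + 185*I*√3/9 ≈ -2.0795e-5 + 35.603*I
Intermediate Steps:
W(h) = -370/√(-64 + h) (W(h) = -370/(√(h - 64)) = -370/(√(-64 + h)) = -370/√(-64 + h))
Y = -22096/1062574545 (Y = 1/(-48089 - 1/22096) = 1/(-1062574545/22096) = -22096/1062574545 ≈ -2.0795e-5)
W(-44) + Y = -370/√(-64 - 44) - 22096/1062574545 = -(-185)*I*√3/9 - 22096/1062574545 = 185*I*√3/9 - 22096/1062574545 = -22096/1062574545 + 185*I*√3/9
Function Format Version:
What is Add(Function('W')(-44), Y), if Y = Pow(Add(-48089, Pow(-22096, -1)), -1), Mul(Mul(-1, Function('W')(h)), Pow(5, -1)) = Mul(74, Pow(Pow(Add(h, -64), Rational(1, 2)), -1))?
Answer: Add(Rational(-22096, 1062574545), Mul(Rational(185, 9), I, Pow(3, Rational(1, 2)))) ≈ Add(-2.0795e-5, Mul(35.603, I))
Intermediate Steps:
Function('W')(h) = Mul(-370, Pow(Add(-64, h), Rational(-1, 2))) (Function('W')(h) = Mul(-5, Mul(74, Pow(Pow(Add(h, -64), Rational(1, 2)), -1))) = Mul(-5, Mul(74, Pow(Pow(Add(-64, h), Rational(1, 2)), -1))) = Mul(-5, Mul(74, Pow(Add(-64, h), Rational(-1, 2)))) = Mul(-370, Pow(Add(-64, h), Rational(-1, 2))))
Y = Rational(-22096, 1062574545) (Y = Pow(Add(-48089, Rational(-1, 22096)), -1) = Pow(Rational(-1062574545, 22096), -1) = Rational(-22096, 1062574545) ≈ -2.0795e-5)
Add(Function('W')(-44), Y) = Add(Mul(-370, Pow(Add(-64, -44), Rational(-1, 2))), Rational(-22096, 1062574545)) = Add(Mul(-370, Pow(-108, Rational(-1, 2))), Rational(-22096, 1062574545)) = Add(Mul(-370, Mul(Rational(-1, 18), I, Pow(3, Rational(1, 2)))), Rational(-22096, 1062574545)) = Add(Mul(Rational(185, 9), I, Pow(3, Rational(1, 2))), Rational(-22096, 1062574545)) = Add(Rational(-22096, 1062574545), Mul(Rational(185, 9), I, Pow(3, Rational(1, 2))))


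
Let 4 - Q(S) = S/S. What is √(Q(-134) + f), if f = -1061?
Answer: 23*I*√2 ≈ 32.527*I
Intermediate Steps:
Q(S) = 3 (Q(S) = 4 - S/S = 4 - 1*1 = 4 - 1 = 3)
√(Q(-134) + f) = √(3 - 1061) = √(-1058) = 23*I*√2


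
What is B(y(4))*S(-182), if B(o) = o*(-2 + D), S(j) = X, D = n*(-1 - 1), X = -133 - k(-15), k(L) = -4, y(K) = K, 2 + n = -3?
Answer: -4128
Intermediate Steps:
n = -5 (n = -2 - 3 = -5)
X = -129 (X = -133 - 1*(-4) = -133 + 4 = -129)
D = 10 (D = -5*(-1 - 1) = -5*(-2) = 10)
S(j) = -129
B(o) = 8*o (B(o) = o*(-2 + 10) = o*8 = 8*o)
B(y(4))*S(-182) = (8*4)*(-129) = 32*(-129) = -4128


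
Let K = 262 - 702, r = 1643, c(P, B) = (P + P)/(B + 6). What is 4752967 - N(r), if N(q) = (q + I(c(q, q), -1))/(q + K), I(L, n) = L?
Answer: 9428681314756/1983747 ≈ 4.7530e+6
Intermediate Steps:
c(P, B) = 2*P/(6 + B) (c(P, B) = (2*P)/(6 + B) = 2*P/(6 + B))
K = -440
N(q) = (q + 2*q/(6 + q))/(-440 + q) (N(q) = (q + 2*q/(6 + q))/(q - 440) = (q + 2*q/(6 + q))/(-440 + q))
4752967 - N(r) = 4752967 - 1643*(8 + 1643)/((-440 + 1643)*(6 + 1643)) = 4752967 - 1643*1651/(1203*1649) = 4752967 - 1*2712593/1983747 = 4752967 - 2712593/1983747 = 9428681314756/1983747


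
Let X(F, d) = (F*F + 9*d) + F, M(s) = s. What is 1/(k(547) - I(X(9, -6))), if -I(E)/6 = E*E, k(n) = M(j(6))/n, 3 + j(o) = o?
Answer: 547/4253475 ≈ 0.00012860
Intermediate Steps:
j(o) = -3 + o
X(F, d) = F + F**2 + 9*d (X(F, d) = (F**2 + 9*d) + F = F + F**2 + 9*d)
k(n) = 3/n (k(n) = (-3 + 6)/n = 3/n)
I(E) = -6*E**2 (I(E) = -6*E*E = -6*E**2)
1/(k(547) - I(X(9, -6))) = 1/(3/547 - (-6)*(9 + 9**2 + 9*(-6))**2) = 1/(3*(1/547) - (-6)*(9 + 81 - 54)**2) = 1/(3/547 - (-6)*36**2) = 1/(3/547 - (-6)*1296) = 1/(3/547 - 1*(-7776)) = 1/(3/547 + 7776) = 1/(4253475/547) = 547/4253475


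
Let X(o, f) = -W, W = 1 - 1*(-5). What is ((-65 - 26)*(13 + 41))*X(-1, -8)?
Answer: 29484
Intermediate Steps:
W = 6 (W = 1 + 5 = 6)
X(o, f) = -6 (X(o, f) = -1*6 = -6)
((-65 - 26)*(13 + 41))*X(-1, -8) = ((-65 - 26)*(13 + 41))*(-6) = -91*54*(-6) = -4914*(-6) = 29484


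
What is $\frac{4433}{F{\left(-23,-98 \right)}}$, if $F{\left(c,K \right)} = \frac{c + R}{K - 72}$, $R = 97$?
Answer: $- \frac{376805}{37} \approx -10184.0$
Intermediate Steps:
$F{\left(c,K \right)} = \frac{97 + c}{-72 + K}$ ($F{\left(c,K \right)} = \frac{c + 97}{K - 72} = \frac{97 + c}{-72 + K}$)
$\frac{4433}{F{\left(-23,-98 \right)}} = \frac{4433}{\frac{1}{-72 - 98} \left(97 - 23\right)} = \frac{4433}{\frac{1}{-170} \cdot 74} = \frac{4433}{\left(- \frac{1}{170}\right) 74} = \frac{4433}{- \frac{37}{85}} = 4433 \left(- \frac{85}{37}\right) = - \frac{376805}{37}$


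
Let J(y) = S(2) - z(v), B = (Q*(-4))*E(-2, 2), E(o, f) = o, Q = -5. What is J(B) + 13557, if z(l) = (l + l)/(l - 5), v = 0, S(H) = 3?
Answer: 13560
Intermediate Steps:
z(l) = 2*l/(-5 + l) (z(l) = (2*l)/(-5 + l) = 2*l/(-5 + l))
B = -40 (B = -5*(-4)*(-2) = 20*(-2) = -40)
J(y) = 3 (J(y) = 3 - 2*0/(-5 + 0) = 3 - 2*0/(-5) = 3 - 2*0*(-1)/5 = 3 - 1*0 = 3 + 0 = 3)
J(B) + 13557 = 3 + 13557 = 13560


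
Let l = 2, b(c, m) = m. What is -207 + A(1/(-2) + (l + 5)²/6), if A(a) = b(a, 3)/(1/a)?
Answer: -184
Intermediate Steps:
A(a) = 3*a (A(a) = 3/1/a = a*3 = 3*a)
-207 + A(1/(-2) + (l + 5)²/6) = -207 + 3*(1/(-2) + (2 + 5)²/6) = -207 + 3*(1*(-½) + 7²*(⅙)) = -207 + 3*(-½ + 49*(⅙)) = -207 + 3*(-½ + 49/6) = -207 + 3*(23/3) = -207 + 23 = -184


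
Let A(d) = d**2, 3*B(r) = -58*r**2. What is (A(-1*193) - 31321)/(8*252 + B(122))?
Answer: -2223/107153 ≈ -0.020746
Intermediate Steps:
B(r) = -58*r**2/3 (B(r) = (-58*r**2)/3 = -58*r**2/3)
(A(-1*193) - 31321)/(8*252 + B(122)) = ((-1*193)**2 - 31321)/(8*252 - 58/3*122**2) = ((-193)**2 - 31321)/(2016 - 58/3*14884) = (37249 - 31321)/(2016 - 863272/3) = 5928/(-857224/3) = 5928*(-3/857224) = -2223/107153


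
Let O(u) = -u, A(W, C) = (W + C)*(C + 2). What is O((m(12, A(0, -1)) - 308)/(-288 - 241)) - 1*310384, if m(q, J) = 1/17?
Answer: -2791288547/8993 ≈ -3.1038e+5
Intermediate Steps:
A(W, C) = (2 + C)*(C + W) (A(W, C) = (C + W)*(2 + C) = (2 + C)*(C + W))
m(q, J) = 1/17
O((m(12, A(0, -1)) - 308)/(-288 - 241)) - 1*310384 = -(1/17 - 308)/(-288 - 241) - 1*310384 = -(-5235)/(17*(-529)) - 310384 = -(-5235)*(-1)/(17*529) - 310384 = -1*5235/8993 - 310384 = -5235/8993 - 310384 = -2791288547/8993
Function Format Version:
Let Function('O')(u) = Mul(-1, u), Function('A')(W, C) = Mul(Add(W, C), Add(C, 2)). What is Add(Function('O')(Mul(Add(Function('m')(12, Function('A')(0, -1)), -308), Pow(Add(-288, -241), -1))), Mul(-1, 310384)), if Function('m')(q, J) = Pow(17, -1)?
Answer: Rational(-2791288547, 8993) ≈ -3.1038e+5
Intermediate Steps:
Function('A')(W, C) = Mul(Add(2, C), Add(C, W)) (Function('A')(W, C) = Mul(Add(C, W), Add(2, C)) = Mul(Add(2, C), Add(C, W)))
Function('m')(q, J) = Rational(1, 17)
Add(Function('O')(Mul(Add(Function('m')(12, Function('A')(0, -1)), -308), Pow(Add(-288, -241), -1))), Mul(-1, 310384)) = Add(Mul(-1, Mul(Add(Rational(1, 17), -308), Pow(Add(-288, -241), -1))), Mul(-1, 310384)) = Add(Mul(-1, Mul(Rational(-5235, 17), Pow(-529, -1))), -310384) = Add(Mul(-1, Mul(Rational(-5235, 17), Rational(-1, 529))), -310384) = Add(Mul(-1, Rational(5235, 8993)), -310384) = Add(Rational(-5235, 8993), -310384) = Rational(-2791288547, 8993)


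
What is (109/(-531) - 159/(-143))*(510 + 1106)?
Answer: 111248672/75933 ≈ 1465.1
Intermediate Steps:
(109/(-531) - 159/(-143))*(510 + 1106) = (109*(-1/531) - 159*(-1/143))*1616 = (-109/531 + 159/143)*1616 = (68842/75933)*1616 = 111248672/75933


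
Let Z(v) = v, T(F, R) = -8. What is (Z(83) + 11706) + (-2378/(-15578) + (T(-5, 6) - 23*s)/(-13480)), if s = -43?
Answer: 1237802929791/104995720 ≈ 11789.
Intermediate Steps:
(Z(83) + 11706) + (-2378/(-15578) + (T(-5, 6) - 23*s)/(-13480)) = (83 + 11706) + (-2378/(-15578) + (-8 - 23*(-43))/(-13480)) = 11789 + (-2378*(-1/15578) + (-8 + 989)*(-1/13480)) = 11789 + (1189/7789 + 981*(-1/13480)) = 11789 + (1189/7789 - 981/13480) = 11789 + 8386711/104995720 = 1237802929791/104995720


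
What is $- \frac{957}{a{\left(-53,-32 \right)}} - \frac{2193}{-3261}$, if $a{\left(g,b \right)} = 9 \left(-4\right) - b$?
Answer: $\frac{1043183}{4348} \approx 239.92$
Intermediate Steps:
$a{\left(g,b \right)} = -36 - b$
$- \frac{957}{a{\left(-53,-32 \right)}} - \frac{2193}{-3261} = - \frac{957}{-36 - -32} - \frac{2193}{-3261} = - \frac{957}{-36 + 32} - - \frac{731}{1087} = - \frac{957}{-4} + \frac{731}{1087} = \left(-957\right) \left(- \frac{1}{4}\right) + \frac{731}{1087} = \frac{957}{4} + \frac{731}{1087} = \frac{1043183}{4348}$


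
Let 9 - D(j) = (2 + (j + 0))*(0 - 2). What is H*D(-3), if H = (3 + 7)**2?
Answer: 700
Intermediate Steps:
H = 100 (H = 10**2 = 100)
D(j) = 13 + 2*j (D(j) = 9 - (2 + (j + 0))*(0 - 2) = 9 - (2 + j)*(-2) = 9 - (-4 - 2*j) = 9 + (4 + 2*j) = 13 + 2*j)
H*D(-3) = 100*(13 + 2*(-3)) = 100*(13 - 6) = 100*7 = 700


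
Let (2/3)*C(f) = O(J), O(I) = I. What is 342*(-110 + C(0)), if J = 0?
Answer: -37620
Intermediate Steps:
C(f) = 0 (C(f) = (3/2)*0 = 0)
342*(-110 + C(0)) = 342*(-110 + 0) = 342*(-110) = -37620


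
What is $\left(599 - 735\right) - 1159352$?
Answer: $-1159488$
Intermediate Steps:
$\left(599 - 735\right) - 1159352 = -136 - 1159352 = -1159488$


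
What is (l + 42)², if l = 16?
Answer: 3364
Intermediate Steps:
(l + 42)² = (16 + 42)² = 58² = 3364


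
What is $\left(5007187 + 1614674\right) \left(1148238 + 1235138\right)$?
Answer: $15782384582736$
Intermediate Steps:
$\left(5007187 + 1614674\right) \left(1148238 + 1235138\right) = 6621861 \cdot 2383376 = 15782384582736$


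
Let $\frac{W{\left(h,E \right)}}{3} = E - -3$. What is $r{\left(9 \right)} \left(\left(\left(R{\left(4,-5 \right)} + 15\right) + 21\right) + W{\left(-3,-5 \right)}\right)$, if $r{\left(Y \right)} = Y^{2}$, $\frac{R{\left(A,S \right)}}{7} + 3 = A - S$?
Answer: $5832$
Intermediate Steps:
$R{\left(A,S \right)} = -21 - 7 S + 7 A$ ($R{\left(A,S \right)} = -21 + 7 \left(A - S\right) = -21 + \left(- 7 S + 7 A\right) = -21 - 7 S + 7 A$)
$W{\left(h,E \right)} = 9 + 3 E$ ($W{\left(h,E \right)} = 3 \left(E - -3\right) = 3 \left(E + 3\right) = 3 \left(3 + E\right) = 9 + 3 E$)
$r{\left(9 \right)} \left(\left(\left(R{\left(4,-5 \right)} + 15\right) + 21\right) + W{\left(-3,-5 \right)}\right) = 9^{2} \left(\left(\left(\left(-21 - -35 + 7 \cdot 4\right) + 15\right) + 21\right) + \left(9 + 3 \left(-5\right)\right)\right) = 81 \left(\left(\left(\left(-21 + 35 + 28\right) + 15\right) + 21\right) + \left(9 - 15\right)\right) = 81 \left(\left(\left(42 + 15\right) + 21\right) - 6\right) = 81 \left(\left(57 + 21\right) - 6\right) = 81 \left(78 - 6\right) = 81 \cdot 72 = 5832$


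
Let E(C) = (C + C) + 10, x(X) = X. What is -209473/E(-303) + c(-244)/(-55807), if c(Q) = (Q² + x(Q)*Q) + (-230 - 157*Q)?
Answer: 11596398311/33260972 ≈ 348.65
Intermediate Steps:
c(Q) = -230 - 157*Q + 2*Q² (c(Q) = (Q² + Q*Q) + (-230 - 157*Q) = (Q² + Q²) + (-230 - 157*Q) = 2*Q² + (-230 - 157*Q) = -230 - 157*Q + 2*Q²)
E(C) = 10 + 2*C (E(C) = 2*C + 10 = 10 + 2*C)
-209473/E(-303) + c(-244)/(-55807) = -209473/(10 + 2*(-303)) + (-230 - 157*(-244) + 2*(-244)²)/(-55807) = -209473/(10 - 606) + (-230 + 38308 + 2*59536)*(-1/55807) = -209473/(-596) + (-230 + 38308 + 119072)*(-1/55807) = -209473*(-1/596) + 157150*(-1/55807) = 209473/596 - 157150/55807 = 11596398311/33260972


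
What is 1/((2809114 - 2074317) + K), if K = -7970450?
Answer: -1/7235653 ≈ -1.3820e-7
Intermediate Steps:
1/((2809114 - 2074317) + K) = 1/((2809114 - 2074317) - 7970450) = 1/(734797 - 7970450) = 1/(-7235653) = -1/7235653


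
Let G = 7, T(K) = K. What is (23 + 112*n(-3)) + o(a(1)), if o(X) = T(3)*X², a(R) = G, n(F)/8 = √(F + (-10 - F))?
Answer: 170 + 896*I*√10 ≈ 170.0 + 2833.4*I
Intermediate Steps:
n(F) = 8*I*√10 (n(F) = 8*√(F + (-10 - F)) = 8*√(-10) = 8*(I*√10) = 8*I*√10)
a(R) = 7
o(X) = 3*X²
(23 + 112*n(-3)) + o(a(1)) = (23 + 112*(8*I*√10)) + 3*7² = (23 + 896*I*√10) + 3*49 = (23 + 896*I*√10) + 147 = 170 + 896*I*√10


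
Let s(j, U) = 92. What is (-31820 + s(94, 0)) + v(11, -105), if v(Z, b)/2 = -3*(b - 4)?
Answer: -31074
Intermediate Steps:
v(Z, b) = 24 - 6*b (v(Z, b) = 2*(-3*(b - 4)) = 2*(-3*(-4 + b)) = 2*(12 - 3*b) = 24 - 6*b)
(-31820 + s(94, 0)) + v(11, -105) = (-31820 + 92) + (24 - 6*(-105)) = -31728 + (24 + 630) = -31728 + 654 = -31074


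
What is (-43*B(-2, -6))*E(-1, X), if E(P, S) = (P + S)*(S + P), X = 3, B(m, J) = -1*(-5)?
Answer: -860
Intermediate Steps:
B(m, J) = 5
E(P, S) = (P + S)² (E(P, S) = (P + S)*(P + S) = (P + S)²)
(-43*B(-2, -6))*E(-1, X) = (-43*5)*(-1 + 3)² = -215*2² = -215*4 = -860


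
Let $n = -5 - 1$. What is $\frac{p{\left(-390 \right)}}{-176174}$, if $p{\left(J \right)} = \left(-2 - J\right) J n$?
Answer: $- \frac{453960}{88087} \approx -5.1535$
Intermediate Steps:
$n = -6$
$p{\left(J \right)} = - 6 J \left(-2 - J\right)$ ($p{\left(J \right)} = \left(-2 - J\right) J \left(-6\right) = J \left(-2 - J\right) \left(-6\right) = - 6 J \left(-2 - J\right)$)
$\frac{p{\left(-390 \right)}}{-176174} = \frac{6 \left(-390\right) \left(2 - 390\right)}{-176174} = 6 \left(-390\right) \left(-388\right) \left(- \frac{1}{176174}\right) = 907920 \left(- \frac{1}{176174}\right) = - \frac{453960}{88087}$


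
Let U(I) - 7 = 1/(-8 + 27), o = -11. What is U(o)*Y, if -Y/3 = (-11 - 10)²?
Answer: -177282/19 ≈ -9330.6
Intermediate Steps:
Y = -1323 (Y = -3*(-11 - 10)² = -3*(-21)² = -3*441 = -1323)
U(I) = 134/19 (U(I) = 7 + 1/(-8 + 27) = 7 + 1/19 = 134/19)
U(o)*Y = (134/19)*(-1323) = -177282/19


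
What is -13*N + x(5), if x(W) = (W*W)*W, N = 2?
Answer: 99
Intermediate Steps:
x(W) = W**3 (x(W) = W**2*W = W**3)
-13*N + x(5) = -13*2 + 5**3 = -26 + 125 = 99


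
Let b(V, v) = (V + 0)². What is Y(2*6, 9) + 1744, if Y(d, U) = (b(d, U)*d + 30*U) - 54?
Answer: 3688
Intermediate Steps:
b(V, v) = V²
Y(d, U) = -54 + d³ + 30*U (Y(d, U) = (d²*d + 30*U) - 54 = (d³ + 30*U) - 54 = -54 + d³ + 30*U)
Y(2*6, 9) + 1744 = (-54 + (2*6)³ + 30*9) + 1744 = (-54 + 12³ + 270) + 1744 = (-54 + 1728 + 270) + 1744 = 1944 + 1744 = 3688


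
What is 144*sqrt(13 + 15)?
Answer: 288*sqrt(7) ≈ 761.98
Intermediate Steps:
144*sqrt(13 + 15) = 144*sqrt(28) = 144*(2*sqrt(7)) = 288*sqrt(7)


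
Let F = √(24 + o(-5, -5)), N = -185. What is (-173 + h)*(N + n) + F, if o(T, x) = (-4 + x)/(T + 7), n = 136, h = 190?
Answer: -833 + √78/2 ≈ -828.58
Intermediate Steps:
o(T, x) = (-4 + x)/(7 + T)
F = √78/2 (F = √(24 + (-4 - 5)/(7 - 5)) = √(24 - 9/2) = √(39/2) = √78/2 ≈ 4.4159)
(-173 + h)*(N + n) + F = (-173 + 190)*(-185 + 136) + √78/2 = 17*(-49) + √78/2 = -833 + √78/2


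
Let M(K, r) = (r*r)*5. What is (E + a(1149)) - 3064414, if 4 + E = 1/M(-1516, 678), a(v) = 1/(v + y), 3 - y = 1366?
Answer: -753635200442023/245930940 ≈ -3.0644e+6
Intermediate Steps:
y = -1363 (y = 3 - 1*1366 = 3 - 1366 = -1363)
M(K, r) = 5*r² (M(K, r) = r²*5 = 5*r²)
a(v) = 1/(-1363 + v) (a(v) = 1/(v - 1363) = 1/(-1363 + v))
E = -9193679/2298420 (E = -4 + 1/(5*678²) = -4 + 1/(5*459684) = -4 + 1/2298420 = -9193679/2298420 ≈ -4.0000)
(E + a(1149)) - 3064414 = (-9193679/2298420 + 1/(-1363 + 1149)) - 3064414 = (-9193679/2298420 + 1/(-214)) - 3064414 = (-9193679/2298420 - 1/214) - 3064414 = -984872863/245930940 - 3064414 = -753635200442023/245930940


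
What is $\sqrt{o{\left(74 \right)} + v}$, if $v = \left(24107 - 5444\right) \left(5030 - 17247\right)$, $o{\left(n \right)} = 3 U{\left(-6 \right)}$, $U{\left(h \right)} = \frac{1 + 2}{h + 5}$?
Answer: $2 i \sqrt{57001470} \approx 15100.0 i$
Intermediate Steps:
$U{\left(h \right)} = \frac{3}{5 + h}$
$o{\left(n \right)} = -9$ ($o{\left(n \right)} = 3 \frac{3}{5 - 6} = 3 \frac{3}{-1} = 3 \cdot 3 \left(-1\right) = 3 \left(-3\right) = -9$)
$v = -228005871$ ($v = 18663 \left(-12217\right) = -228005871$)
$\sqrt{o{\left(74 \right)} + v} = \sqrt{-9 - 228005871} = \sqrt{-228005880} = 2 i \sqrt{57001470}$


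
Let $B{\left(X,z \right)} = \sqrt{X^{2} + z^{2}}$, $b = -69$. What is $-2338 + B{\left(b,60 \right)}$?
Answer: $-2338 + 3 \sqrt{929} \approx -2246.6$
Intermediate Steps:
$-2338 + B{\left(b,60 \right)} = -2338 + \sqrt{\left(-69\right)^{2} + 60^{2}} = -2338 + \sqrt{4761 + 3600} = -2338 + \sqrt{8361} = -2338 + 3 \sqrt{929}$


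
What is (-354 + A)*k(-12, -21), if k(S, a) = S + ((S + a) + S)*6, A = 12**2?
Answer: 59220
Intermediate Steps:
A = 144
k(S, a) = 6*a + 13*S (k(S, a) = S + (a + 2*S)*6 = S + (6*a + 12*S) = 6*a + 13*S)
(-354 + A)*k(-12, -21) = (-354 + 144)*(6*(-21) + 13*(-12)) = -210*(-126 - 156) = -210*(-282) = 59220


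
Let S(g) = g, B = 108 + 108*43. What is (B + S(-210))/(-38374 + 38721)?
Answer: 4542/347 ≈ 13.089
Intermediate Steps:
B = 4752 (B = 108 + 4644 = 4752)
(B + S(-210))/(-38374 + 38721) = (4752 - 210)/(-38374 + 38721) = 4542/347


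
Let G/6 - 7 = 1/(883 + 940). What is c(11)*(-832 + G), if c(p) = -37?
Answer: 53286068/1823 ≈ 29230.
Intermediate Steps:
G = 76572/1823 (G = 42 + 6/(883 + 940) = 42 + 6/1823 = 76572/1823 ≈ 42.003)
c(11)*(-832 + G) = -37*(-832 + 76572/1823) = -37*(-1440164/1823) = 53286068/1823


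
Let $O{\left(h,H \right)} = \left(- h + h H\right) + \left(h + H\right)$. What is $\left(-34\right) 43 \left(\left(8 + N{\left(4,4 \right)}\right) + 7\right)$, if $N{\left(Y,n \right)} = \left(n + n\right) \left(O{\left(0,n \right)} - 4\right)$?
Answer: $-21930$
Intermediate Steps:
$O{\left(h,H \right)} = H + H h$ ($O{\left(h,H \right)} = \left(- h + H h\right) + \left(H + h\right) = H + H h$)
$N{\left(Y,n \right)} = 2 n \left(-4 + n\right)$ ($N{\left(Y,n \right)} = \left(n + n\right) \left(n \left(1 + 0\right) - 4\right) = 2 n \left(n 1 - 4\right) = 2 n \left(n - 4\right) = 2 n \left(-4 + n\right)$)
$\left(-34\right) 43 \left(\left(8 + N{\left(4,4 \right)}\right) + 7\right) = \left(-34\right) 43 \left(\left(8 + 2 \cdot 4 \left(-4 + 4\right)\right) + 7\right) = - 1462 \left(\left(8 + 2 \cdot 4 \cdot 0\right) + 7\right) = - 1462 \left(\left(8 + 0\right) + 7\right) = - 1462 \left(8 + 7\right) = \left(-1462\right) 15 = -21930$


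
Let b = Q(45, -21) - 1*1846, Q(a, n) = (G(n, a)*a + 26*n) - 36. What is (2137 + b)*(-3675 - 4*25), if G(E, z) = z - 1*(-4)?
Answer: -7225350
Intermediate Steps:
G(E, z) = 4 + z (G(E, z) = z + 4 = 4 + z)
Q(a, n) = -36 + 26*n + a*(4 + a) (Q(a, n) = ((4 + a)*a + 26*n) - 36 = (a*(4 + a) + 26*n) - 36 = (26*n + a*(4 + a)) - 36 = -36 + 26*n + a*(4 + a))
b = -223 (b = (-36 + 26*(-21) + 45*(4 + 45)) - 1*1846 = (-36 - 546 + 45*49) - 1846 = (-36 - 546 + 2205) - 1846 = 1623 - 1846 = -223)
(2137 + b)*(-3675 - 4*25) = (2137 - 223)*(-3675 - 4*25) = 1914*(-3675 - 100) = 1914*(-3775) = -7225350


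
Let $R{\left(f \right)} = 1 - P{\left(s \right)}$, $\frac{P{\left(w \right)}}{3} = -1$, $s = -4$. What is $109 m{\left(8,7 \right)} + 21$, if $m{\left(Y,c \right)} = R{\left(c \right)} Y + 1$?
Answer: $3618$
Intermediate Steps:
$P{\left(w \right)} = -3$ ($P{\left(w \right)} = 3 \left(-1\right) = -3$)
$R{\left(f \right)} = 4$ ($R{\left(f \right)} = 1 - -3 = 1 + 3 = 4$)
$m{\left(Y,c \right)} = 1 + 4 Y$ ($m{\left(Y,c \right)} = 4 Y + 1 = 1 + 4 Y$)
$109 m{\left(8,7 \right)} + 21 = 109 \left(1 + 4 \cdot 8\right) + 21 = 109 \left(1 + 32\right) + 21 = 109 \cdot 33 + 21 = 3597 + 21 = 3618$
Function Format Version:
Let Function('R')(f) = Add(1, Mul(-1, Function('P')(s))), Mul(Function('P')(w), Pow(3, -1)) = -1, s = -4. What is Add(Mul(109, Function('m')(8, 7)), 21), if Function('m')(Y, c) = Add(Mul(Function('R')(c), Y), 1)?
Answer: 3618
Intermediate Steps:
Function('P')(w) = -3 (Function('P')(w) = Mul(3, -1) = -3)
Function('R')(f) = 4 (Function('R')(f) = Add(1, Mul(-1, -3)) = Add(1, 3) = 4)
Function('m')(Y, c) = Add(1, Mul(4, Y)) (Function('m')(Y, c) = Add(Mul(4, Y), 1) = Add(1, Mul(4, Y)))
Add(Mul(109, Function('m')(8, 7)), 21) = Add(Mul(109, Add(1, Mul(4, 8))), 21) = Add(Mul(109, Add(1, 32)), 21) = Add(Mul(109, 33), 21) = Add(3597, 21) = 3618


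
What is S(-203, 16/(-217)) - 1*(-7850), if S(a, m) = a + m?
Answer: 1659383/217 ≈ 7646.9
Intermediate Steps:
S(-203, 16/(-217)) - 1*(-7850) = (-203 + 16/(-217)) - 1*(-7850) = (-203 + 16*(-1/217)) + 7850 = (-203 - 16/217) + 7850 = -44067/217 + 7850 = 1659383/217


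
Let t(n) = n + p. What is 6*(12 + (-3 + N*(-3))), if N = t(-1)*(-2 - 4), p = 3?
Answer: 270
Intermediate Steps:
t(n) = 3 + n (t(n) = n + 3 = 3 + n)
N = -12 (N = (3 - 1)*(-2 - 4) = 2*(-6) = -12)
6*(12 + (-3 + N*(-3))) = 6*(12 + (-3 - 12*(-3))) = 6*(12 + (-3 + 36)) = 6*(12 + 33) = 6*45 = 270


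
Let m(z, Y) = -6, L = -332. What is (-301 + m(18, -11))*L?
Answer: 101924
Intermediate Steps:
(-301 + m(18, -11))*L = (-301 - 6)*(-332) = -307*(-332) = 101924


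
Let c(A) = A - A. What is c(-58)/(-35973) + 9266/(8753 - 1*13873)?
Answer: -4633/2560 ≈ -1.8098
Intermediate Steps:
c(A) = 0
c(-58)/(-35973) + 9266/(8753 - 1*13873) = 0/(-35973) + 9266/(8753 - 1*13873) = 0*(-1/35973) + 9266/(8753 - 13873) = 0 + 9266/(-5120) = 0 + 9266*(-1/5120) = 0 - 4633/2560 = -4633/2560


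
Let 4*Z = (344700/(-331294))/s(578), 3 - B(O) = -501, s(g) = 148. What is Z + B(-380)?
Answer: 24711795873/49031512 ≈ 504.00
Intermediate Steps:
B(O) = 504 (B(O) = 3 - 1*(-501) = 3 + 501 = 504)
Z = -86175/49031512 (Z = ((344700/(-331294))/148)/4 = ((344700*(-1/331294))*(1/148))/4 = (-172350/165647*1/148)/4 = (¼)*(-86175/12257878) = -86175/49031512 ≈ -0.0017575)
Z + B(-380) = -86175/49031512 + 504 = 24711795873/49031512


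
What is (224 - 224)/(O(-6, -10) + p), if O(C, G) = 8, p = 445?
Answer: 0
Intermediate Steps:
(224 - 224)/(O(-6, -10) + p) = (224 - 224)/(8 + 445) = 0/453 = 0*(1/453) = 0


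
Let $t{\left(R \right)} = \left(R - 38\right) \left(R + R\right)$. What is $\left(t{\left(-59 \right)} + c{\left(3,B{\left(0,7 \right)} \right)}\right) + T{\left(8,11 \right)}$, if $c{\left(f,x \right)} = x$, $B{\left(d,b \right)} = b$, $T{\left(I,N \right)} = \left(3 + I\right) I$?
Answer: $11541$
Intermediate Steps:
$T{\left(I,N \right)} = I \left(3 + I\right)$
$t{\left(R \right)} = 2 R \left(-38 + R\right)$ ($t{\left(R \right)} = \left(-38 + R\right) 2 R = 2 R \left(-38 + R\right)$)
$\left(t{\left(-59 \right)} + c{\left(3,B{\left(0,7 \right)} \right)}\right) + T{\left(8,11 \right)} = \left(2 \left(-59\right) \left(-38 - 59\right) + 7\right) + 8 \left(3 + 8\right) = \left(2 \left(-59\right) \left(-97\right) + 7\right) + 8 \cdot 11 = \left(11446 + 7\right) + 88 = 11453 + 88 = 11541$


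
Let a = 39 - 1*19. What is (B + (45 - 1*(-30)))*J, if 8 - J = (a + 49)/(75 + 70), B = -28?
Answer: 51277/145 ≈ 353.63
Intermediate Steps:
a = 20 (a = 39 - 19 = 20)
J = 1091/145 (J = 8 - (20 + 49)/(75 + 70) = 8 - 69/145 = 1091/145 ≈ 7.5241)
(B + (45 - 1*(-30)))*J = (-28 + (45 - 1*(-30)))*(1091/145) = (-28 + (45 + 30))*(1091/145) = (-28 + 75)*(1091/145) = 47*(1091/145) = 51277/145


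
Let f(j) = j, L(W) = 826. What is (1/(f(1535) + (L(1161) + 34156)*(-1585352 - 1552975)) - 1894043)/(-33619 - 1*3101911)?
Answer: 103968711415814949/172117007747780935 ≈ 0.60406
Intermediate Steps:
(1/(f(1535) + (L(1161) + 34156)*(-1585352 - 1552975)) - 1894043)/(-33619 - 1*3101911) = (1/(1535 + (826 + 34156)*(-1585352 - 1552975)) - 1894043)/(-33619 - 1*3101911) = (1/(1535 + 34982*(-3138327)) - 1894043)/(-33619 - 3101911) = (1/(1535 - 109784955114) - 1894043)/(-3135530) = (1/(-109784953579) - 1894043)*(-1/3135530) = (-1/109784953579 - 1894043)*(-1/3135530) = -207937422831629898/109784953579*(-1/3135530) = 103968711415814949/172117007747780935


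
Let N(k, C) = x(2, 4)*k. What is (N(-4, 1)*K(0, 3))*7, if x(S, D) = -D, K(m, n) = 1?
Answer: 112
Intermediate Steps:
N(k, C) = -4*k (N(k, C) = (-1*4)*k = -4*k)
(N(-4, 1)*K(0, 3))*7 = (-4*(-4)*1)*7 = (16*1)*7 = 16*7 = 112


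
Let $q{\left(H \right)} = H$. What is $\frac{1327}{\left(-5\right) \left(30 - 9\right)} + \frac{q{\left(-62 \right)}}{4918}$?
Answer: $- \frac{3266348}{258195} \approx -12.651$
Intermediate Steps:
$\frac{1327}{\left(-5\right) \left(30 - 9\right)} + \frac{q{\left(-62 \right)}}{4918} = \frac{1327}{\left(-5\right) \left(30 - 9\right)} - \frac{62}{4918} = \frac{1327}{\left(-5\right) 21} - \frac{31}{2459} = \frac{1327}{-105} - \frac{31}{2459} = 1327 \left(- \frac{1}{105}\right) - \frac{31}{2459} = - \frac{1327}{105} - \frac{31}{2459} = - \frac{3266348}{258195}$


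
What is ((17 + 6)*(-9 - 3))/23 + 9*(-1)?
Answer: -21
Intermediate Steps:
((17 + 6)*(-9 - 3))/23 + 9*(-1) = (23*(-12))/23 - 9 = (1/23)*(-276) - 9 = -12 - 9 = -21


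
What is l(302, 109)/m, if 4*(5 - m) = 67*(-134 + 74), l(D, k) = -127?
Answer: -127/1010 ≈ -0.12574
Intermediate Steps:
m = 1010 (m = 5 - 67*(-134 + 74)/4 = 5 - 67*(-60)/4 = 5 - ¼*(-4020) = 5 + 1005 = 1010)
l(302, 109)/m = -127/1010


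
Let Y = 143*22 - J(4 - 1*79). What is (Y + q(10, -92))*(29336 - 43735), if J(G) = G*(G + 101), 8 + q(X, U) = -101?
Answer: -71807813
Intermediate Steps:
q(X, U) = -109 (q(X, U) = -8 - 101 = -109)
J(G) = G*(101 + G)
Y = 5096 (Y = 143*22 - (4 - 1*79)*(101 + (4 - 1*79)) = 3146 - (4 - 79)*(101 + (4 - 79)) = 3146 - (-75)*(101 - 75) = 3146 - (-75)*26 = 3146 - 1*(-1950) = 3146 + 1950 = 5096)
(Y + q(10, -92))*(29336 - 43735) = (5096 - 109)*(29336 - 43735) = 4987*(-14399) = -71807813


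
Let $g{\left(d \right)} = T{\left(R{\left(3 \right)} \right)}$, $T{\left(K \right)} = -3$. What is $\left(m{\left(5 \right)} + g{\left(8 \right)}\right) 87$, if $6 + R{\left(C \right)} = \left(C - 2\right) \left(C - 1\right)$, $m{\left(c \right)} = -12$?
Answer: $-1305$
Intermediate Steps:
$R{\left(C \right)} = -6 + \left(-1 + C\right) \left(-2 + C\right)$ ($R{\left(C \right)} = -6 + \left(C - 2\right) \left(C - 1\right) = -6 + \left(-2 + C\right) \left(-1 + C\right) = -6 + \left(-1 + C\right) \left(-2 + C\right)$)
$g{\left(d \right)} = -3$
$\left(m{\left(5 \right)} + g{\left(8 \right)}\right) 87 = \left(-12 - 3\right) 87 = \left(-15\right) 87 = -1305$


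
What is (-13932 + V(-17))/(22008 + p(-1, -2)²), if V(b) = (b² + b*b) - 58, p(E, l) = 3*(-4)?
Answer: -3353/5538 ≈ -0.60545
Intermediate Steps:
p(E, l) = -12
V(b) = -58 + 2*b² (V(b) = (b² + b²) - 58 = 2*b² - 58 = -58 + 2*b²)
(-13932 + V(-17))/(22008 + p(-1, -2)²) = (-13932 + (-58 + 2*(-17)²))/(22008 + (-12)²) = (-13932 + (-58 + 2*289))/(22008 + 144) = (-13932 + (-58 + 578))/22152 = (-13932 + 520)*(1/22152) = -13412*1/22152 = -3353/5538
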